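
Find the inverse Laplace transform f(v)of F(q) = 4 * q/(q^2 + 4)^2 v * sin(2 * v)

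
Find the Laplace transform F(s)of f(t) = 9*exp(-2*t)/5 9/(5*(s + 2))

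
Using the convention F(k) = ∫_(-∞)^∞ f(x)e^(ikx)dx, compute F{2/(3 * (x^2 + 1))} 2 * pi * exp(-Abs(k))/3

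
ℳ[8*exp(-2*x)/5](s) 2^(3 - s)*gamma(s)/5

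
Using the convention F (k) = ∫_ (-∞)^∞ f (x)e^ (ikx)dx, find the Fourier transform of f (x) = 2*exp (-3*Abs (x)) 12/ (k^2 + 9)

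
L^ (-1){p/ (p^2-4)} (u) cosh (2 * u)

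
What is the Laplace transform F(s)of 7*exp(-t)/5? 7/(5*(s + 1))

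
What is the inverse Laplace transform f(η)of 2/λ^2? 2*η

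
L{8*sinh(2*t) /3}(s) 16/(3*(s^2 - 4) ) 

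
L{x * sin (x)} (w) 2 * w/ (w^2 + 1)^2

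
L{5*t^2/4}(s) 5/(2*s^3)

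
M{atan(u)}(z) -pi * sec(pi * z/2)/(2 * z)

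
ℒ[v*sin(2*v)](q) 4*q/(q^2+4)^2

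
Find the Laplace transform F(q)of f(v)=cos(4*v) q/(q^2 + 16)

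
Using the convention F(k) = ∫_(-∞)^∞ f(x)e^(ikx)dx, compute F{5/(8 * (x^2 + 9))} 5 * pi * exp(-3 * Abs(k))/24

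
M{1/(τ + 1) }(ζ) pi*csc(pi*ζ) 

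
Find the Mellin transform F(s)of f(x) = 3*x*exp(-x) 3*gamma(s + 1)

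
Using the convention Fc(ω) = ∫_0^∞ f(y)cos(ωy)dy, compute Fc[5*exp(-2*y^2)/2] 5*sqrt(2)*sqrt(pi)*exp(-ω^2/8)/8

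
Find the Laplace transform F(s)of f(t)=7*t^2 14/s^3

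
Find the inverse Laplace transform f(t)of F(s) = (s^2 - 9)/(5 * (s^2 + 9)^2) t * cos(3 * t)/5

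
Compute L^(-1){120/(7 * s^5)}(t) 5 * t^4/7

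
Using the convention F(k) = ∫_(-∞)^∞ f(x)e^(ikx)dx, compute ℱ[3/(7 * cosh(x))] 3 * pi/(7 * cosh(pi * k/2))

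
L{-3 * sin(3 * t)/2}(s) -9/(2 * s^2 + 18)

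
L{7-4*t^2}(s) 7/s - 8/s^3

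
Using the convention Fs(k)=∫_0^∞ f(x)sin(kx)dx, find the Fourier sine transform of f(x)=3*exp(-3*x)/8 3*k/(8*(k^2 + 9))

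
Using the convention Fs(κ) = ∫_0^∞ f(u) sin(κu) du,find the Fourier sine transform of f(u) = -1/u -pi/2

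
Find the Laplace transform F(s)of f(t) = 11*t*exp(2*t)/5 11/(5*(s - 2)^2)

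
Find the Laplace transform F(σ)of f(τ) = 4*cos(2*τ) 4*σ/(σ^2 + 4)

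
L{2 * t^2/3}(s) 4/(3 * s^3)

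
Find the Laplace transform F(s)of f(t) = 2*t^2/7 4/(7*s^3)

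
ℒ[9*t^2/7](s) 18/(7*s^3)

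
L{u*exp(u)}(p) (p - 1)^(-2)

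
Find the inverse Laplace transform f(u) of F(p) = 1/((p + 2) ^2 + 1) exp(-2*u)*sin(u) 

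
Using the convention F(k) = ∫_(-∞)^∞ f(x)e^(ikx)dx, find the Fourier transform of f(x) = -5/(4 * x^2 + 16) -5 * pi * exp(-2 * Abs(k))/8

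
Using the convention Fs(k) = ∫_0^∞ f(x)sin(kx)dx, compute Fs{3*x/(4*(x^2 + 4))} 3*pi*exp(-2*k)/8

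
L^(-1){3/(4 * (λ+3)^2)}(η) 3 * η * exp(-3 * η)/4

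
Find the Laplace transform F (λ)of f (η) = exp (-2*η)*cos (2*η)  (λ + 2)/ ( (λ + 2)^2 + 4)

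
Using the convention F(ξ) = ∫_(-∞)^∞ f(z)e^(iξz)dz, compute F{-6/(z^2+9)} -2 * pi * exp(-3 * Abs(ξ))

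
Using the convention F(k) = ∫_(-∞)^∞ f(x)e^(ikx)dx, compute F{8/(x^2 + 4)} 4*pi*exp(-2*Abs(k))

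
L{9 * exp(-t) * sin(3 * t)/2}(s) 27/(2 * ((s + 1)^2 + 9))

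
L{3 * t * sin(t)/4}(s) 3 * s/(2 * (s^2 + 1)^2)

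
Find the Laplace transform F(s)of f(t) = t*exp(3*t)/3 1/(3*(s - 3)^2)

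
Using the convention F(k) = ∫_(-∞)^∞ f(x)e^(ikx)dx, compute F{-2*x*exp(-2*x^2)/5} -sqrt(2)*I*sqrt(pi)*k*exp(-k^2/8)/20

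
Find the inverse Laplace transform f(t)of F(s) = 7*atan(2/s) 7*sin(2*t)/t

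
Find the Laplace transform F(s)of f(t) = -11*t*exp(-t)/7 -11/(7*(s + 1)^2)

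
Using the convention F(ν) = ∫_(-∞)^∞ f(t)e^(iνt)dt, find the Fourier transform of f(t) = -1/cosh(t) -pi/cosh(pi*ν/2)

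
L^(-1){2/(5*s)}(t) 2/5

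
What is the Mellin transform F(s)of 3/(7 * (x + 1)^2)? -3 * pi * (s - 1)/(7 * sin(pi * s))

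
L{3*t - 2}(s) 3/s^2 - 2/s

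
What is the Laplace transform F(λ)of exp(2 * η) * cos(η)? (λ - 2)/((λ - 2)^2 + 1)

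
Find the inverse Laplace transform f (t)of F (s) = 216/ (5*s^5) 9*t^4/5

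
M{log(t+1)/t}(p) -pi*csc(pi*p)/(p - 1)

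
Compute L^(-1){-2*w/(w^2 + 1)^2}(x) -x*sin(x)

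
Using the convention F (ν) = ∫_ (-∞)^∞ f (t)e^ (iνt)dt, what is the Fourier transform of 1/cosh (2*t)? pi/ (2*cosh (pi*ν/4))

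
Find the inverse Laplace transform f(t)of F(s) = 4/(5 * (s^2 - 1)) 4 * sinh(t)/5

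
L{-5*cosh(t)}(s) -5*s/(s^2-1)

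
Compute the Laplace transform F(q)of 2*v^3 12/q^4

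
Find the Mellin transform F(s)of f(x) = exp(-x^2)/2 gamma(s/2)/4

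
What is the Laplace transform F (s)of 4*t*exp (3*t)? 4/ (s - 3)^2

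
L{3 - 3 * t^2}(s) 3/s - 6/s^3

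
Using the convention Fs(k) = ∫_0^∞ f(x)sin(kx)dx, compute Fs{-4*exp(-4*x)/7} -4*k/(7*k^2 + 112)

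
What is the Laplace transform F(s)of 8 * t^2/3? 16/(3 * s^3)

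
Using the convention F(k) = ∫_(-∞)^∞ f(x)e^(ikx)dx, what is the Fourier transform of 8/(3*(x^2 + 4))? 4*pi*exp(-2*Abs(k))/3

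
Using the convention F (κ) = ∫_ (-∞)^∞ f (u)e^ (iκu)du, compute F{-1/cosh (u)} -pi/cosh (pi*κ/2)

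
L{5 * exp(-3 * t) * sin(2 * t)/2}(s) 5/((s + 3)^2 + 4)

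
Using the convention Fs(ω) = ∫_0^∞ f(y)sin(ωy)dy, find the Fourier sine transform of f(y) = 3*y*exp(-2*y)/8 3*ω/(2*(ω^2 + 4)^2)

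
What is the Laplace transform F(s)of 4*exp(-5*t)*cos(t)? 4*(s + 5)/((s + 5)^2 + 1)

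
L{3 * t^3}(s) 18/s^4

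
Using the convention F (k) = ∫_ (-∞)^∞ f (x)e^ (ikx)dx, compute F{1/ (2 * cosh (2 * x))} pi/ (4 * cosh (pi * k/4))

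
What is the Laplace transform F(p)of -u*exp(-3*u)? -1/(p + 3)^2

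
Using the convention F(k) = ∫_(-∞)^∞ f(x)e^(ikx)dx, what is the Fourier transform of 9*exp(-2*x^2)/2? 9*sqrt(2)*sqrt(pi)*exp(-k^2/8)/4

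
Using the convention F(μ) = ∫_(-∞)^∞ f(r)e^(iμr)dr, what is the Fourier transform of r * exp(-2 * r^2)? sqrt(2) * I * sqrt(pi) * μ * exp(-μ^2/8)/8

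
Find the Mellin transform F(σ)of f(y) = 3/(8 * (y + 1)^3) 3 * pi * (σ - 2) * (σ - 1)/(16 * sin(pi * σ))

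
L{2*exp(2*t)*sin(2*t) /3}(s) 4/(3*((s - 2) ^2 + 4) ) 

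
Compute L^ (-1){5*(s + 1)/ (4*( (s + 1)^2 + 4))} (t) 5*exp (-t)*cos (2*t)/4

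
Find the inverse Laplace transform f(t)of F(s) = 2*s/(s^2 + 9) 2*cos(3*t)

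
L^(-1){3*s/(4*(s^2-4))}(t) 3*cosh(2*t)/4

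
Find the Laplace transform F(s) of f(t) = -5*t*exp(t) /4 -5/(4*(s - 1) ^2) 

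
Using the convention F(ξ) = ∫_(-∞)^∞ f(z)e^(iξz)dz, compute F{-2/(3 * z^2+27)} -2 * pi * exp(-3 * Abs(ξ))/9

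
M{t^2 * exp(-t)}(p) gamma(p + 2)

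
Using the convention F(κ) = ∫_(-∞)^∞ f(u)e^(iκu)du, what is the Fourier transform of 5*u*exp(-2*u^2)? 5*sqrt(2)*I*sqrt(pi)*κ*exp(-κ^2/8)/8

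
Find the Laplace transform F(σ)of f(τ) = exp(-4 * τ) 1/(σ + 4)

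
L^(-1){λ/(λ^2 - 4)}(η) cosh(2 * η)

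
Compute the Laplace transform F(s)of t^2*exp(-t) 2/(s + 1)^3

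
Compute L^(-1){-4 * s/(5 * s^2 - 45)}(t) -4 * cosh(3 * t)/5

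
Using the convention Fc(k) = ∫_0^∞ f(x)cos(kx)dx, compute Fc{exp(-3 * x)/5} 3/(5 * (k^2 + 9))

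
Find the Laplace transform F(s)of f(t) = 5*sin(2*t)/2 5/(s^2 + 4)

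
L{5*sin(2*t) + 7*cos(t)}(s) 7*s/(s^2 + 1) + 10/(s^2 + 4)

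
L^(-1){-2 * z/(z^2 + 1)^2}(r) -r * sin(r)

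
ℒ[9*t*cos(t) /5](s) 9*(s^2 - 1) /(5*(s^2 + 1) ^2) 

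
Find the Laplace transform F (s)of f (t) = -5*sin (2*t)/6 -5/ (3*s^2 + 12)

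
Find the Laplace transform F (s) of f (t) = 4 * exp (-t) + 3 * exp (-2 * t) 4/ (s + 1) + 3/ (s + 2) 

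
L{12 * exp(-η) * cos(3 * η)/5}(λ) 12 * (λ+1)/(5 * ((λ+1)^2+9))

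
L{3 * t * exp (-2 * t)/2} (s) 3/ (2 * (s + 2)^2)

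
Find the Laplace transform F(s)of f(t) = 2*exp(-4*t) 2/(s + 4)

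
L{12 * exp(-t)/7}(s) 12/(7 * (s + 1))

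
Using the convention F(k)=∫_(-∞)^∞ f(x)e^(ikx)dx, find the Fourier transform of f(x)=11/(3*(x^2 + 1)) 11*pi*exp(-Abs(k))/3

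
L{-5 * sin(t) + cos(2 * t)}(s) s/(s^2 + 4)-5/(s^2 + 1)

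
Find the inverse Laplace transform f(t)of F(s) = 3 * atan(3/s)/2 3 * sin(3 * t)/(2 * t)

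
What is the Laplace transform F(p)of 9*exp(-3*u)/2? 9/(2*(p + 3))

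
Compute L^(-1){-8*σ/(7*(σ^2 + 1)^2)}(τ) -4*τ*sin(τ)/7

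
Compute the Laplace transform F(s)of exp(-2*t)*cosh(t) (s + 2)/((s + 2)^2 - 1)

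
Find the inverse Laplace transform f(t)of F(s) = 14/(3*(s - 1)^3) 7*t^2*exp(t)/3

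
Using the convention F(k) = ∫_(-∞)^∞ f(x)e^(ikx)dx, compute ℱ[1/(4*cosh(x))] pi/(4*cosh(pi*k/2))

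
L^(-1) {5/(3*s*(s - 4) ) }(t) 5*exp(2*t)*sinh(2*t) /6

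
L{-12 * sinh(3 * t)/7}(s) -36/(7 * s^2 - 63)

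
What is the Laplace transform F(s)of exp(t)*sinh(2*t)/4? 1/(2*((s - 1)^2 - 4))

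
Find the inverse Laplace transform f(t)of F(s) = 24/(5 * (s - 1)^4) 4 * t^3 * exp(t)/5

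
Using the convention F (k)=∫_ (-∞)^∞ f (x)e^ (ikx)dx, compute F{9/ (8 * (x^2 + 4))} 9 * pi * exp (-2 * Abs (k))/16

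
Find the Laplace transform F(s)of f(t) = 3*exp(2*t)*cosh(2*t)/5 3*(s - 2)/(5*s*(s - 4))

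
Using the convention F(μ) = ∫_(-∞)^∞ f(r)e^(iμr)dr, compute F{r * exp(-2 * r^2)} sqrt(2) * I * sqrt(pi) * μ * exp(-μ^2/8)/8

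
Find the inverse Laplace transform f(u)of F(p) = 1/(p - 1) exp(u)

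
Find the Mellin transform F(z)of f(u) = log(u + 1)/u -pi*csc(pi*z)/(z - 1)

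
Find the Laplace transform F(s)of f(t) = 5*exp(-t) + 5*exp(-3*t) 5/(s + 3) + 5/(s + 1)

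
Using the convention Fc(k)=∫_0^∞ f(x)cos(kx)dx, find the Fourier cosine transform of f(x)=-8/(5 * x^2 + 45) -4 * pi * exp(-3 * k)/15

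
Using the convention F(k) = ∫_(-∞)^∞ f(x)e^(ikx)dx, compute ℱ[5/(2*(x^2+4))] 5*pi*exp(-2*Abs(k))/4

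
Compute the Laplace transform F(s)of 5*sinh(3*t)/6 5/(2*(s^2-9))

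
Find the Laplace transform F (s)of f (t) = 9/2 9/ (2*s)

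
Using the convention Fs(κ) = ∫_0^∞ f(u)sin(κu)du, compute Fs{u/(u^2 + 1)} pi*exp(-κ)/2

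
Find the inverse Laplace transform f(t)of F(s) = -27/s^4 -9*t^3/2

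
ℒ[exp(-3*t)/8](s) 1/(8*(s + 3))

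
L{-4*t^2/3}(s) -8/(3*s^3)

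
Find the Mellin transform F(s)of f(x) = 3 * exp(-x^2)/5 3 * gamma(s/2)/10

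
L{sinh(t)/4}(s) 1/(4*(s^2 - 1))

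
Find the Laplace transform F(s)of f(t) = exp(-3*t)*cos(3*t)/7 (s + 3)/(7*((s + 3)^2 + 9))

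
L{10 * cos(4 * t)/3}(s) 10 * s/(3 * (s^2+16))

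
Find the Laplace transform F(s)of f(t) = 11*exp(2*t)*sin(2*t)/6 11/(3*((s - 2)^2 + 4))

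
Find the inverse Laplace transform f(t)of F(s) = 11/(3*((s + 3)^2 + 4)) 11*exp(-3*t)*sin(2*t)/6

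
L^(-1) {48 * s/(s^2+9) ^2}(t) 8 * t * sin(3 * t) 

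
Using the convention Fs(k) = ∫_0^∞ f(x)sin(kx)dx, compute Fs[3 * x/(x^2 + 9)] 3 * pi * exp(-3 * k)/2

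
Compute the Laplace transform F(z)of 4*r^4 96/z^5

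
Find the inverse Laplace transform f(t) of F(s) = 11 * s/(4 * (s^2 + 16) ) 11 * cos(4 * t) /4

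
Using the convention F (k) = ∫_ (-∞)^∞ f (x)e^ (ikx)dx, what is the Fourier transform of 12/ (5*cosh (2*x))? 6*pi/ (5*cosh (pi*k/4))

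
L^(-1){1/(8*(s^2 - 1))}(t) sinh(t)/8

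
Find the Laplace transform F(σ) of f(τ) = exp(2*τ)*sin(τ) 1/((σ - 2) ^2 + 1) 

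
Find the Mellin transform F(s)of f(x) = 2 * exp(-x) 2 * gamma(s)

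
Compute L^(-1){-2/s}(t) -2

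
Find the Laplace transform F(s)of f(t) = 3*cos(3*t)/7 3*s/(7*(s^2 + 9))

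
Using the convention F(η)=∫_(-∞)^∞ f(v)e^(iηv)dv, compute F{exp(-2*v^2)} sqrt(2)*sqrt(pi)*exp(-η^2/8)/2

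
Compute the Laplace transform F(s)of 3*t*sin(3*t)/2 9*s/(s^2+9)^2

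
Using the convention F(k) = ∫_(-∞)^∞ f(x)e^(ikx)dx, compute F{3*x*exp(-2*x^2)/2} 3*sqrt(2)*I*sqrt(pi)*k*exp(-k^2/8)/16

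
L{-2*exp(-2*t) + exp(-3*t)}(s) 1/(s + 3) - 2/(s + 2)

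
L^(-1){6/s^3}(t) 3 * t^2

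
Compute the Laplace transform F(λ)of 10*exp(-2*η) 10/(λ + 2)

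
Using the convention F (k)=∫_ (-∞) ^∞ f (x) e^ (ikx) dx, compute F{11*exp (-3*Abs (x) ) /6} 11/ (k^2 + 9) 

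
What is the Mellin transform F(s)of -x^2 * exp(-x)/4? -gamma(s + 2)/4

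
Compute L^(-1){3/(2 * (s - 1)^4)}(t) t^3 * exp(t)/4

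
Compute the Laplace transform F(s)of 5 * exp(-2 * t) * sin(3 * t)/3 5/((s + 2)^2 + 9)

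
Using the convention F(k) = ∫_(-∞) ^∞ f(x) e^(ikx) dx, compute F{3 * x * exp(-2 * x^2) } 3 * sqrt(2) * I * sqrt(pi) * k * exp(-k^2/8) /8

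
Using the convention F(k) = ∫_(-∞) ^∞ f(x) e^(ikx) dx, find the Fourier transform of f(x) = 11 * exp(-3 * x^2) 11 * sqrt(3) * sqrt(pi) * exp(-k^2/12) /3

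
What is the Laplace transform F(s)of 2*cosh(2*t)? 2*s/(s^2 - 4)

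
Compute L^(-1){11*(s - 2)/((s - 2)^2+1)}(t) 11*exp(2*t)*cos(t)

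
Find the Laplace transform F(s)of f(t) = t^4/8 3/s^5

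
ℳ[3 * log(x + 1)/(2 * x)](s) -3 * pi * csc(pi * s)/(2 * s - 2)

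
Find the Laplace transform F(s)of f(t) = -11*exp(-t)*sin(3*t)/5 -33/(5*(s + 1)^2 + 45)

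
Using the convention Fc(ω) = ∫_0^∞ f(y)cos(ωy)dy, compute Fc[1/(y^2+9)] pi*exp(-3*ω)/6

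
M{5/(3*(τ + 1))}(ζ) 5*pi*csc(pi*ζ)/3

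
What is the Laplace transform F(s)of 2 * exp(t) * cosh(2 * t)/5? 2 * (s - 1)/(5 * ((s - 1)^2 - 4))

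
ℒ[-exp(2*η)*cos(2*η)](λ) (2 - λ)/((λ - 2)^2 + 4)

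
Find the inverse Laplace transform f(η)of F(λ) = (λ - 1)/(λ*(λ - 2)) exp(η)*cosh(η)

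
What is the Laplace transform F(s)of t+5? 5/s+s^(-2)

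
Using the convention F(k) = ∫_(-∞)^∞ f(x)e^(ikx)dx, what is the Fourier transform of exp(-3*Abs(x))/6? 1/(k^2 + 9)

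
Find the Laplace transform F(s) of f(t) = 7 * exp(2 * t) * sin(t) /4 7/(4 * ((s - 2) ^2 + 1) ) 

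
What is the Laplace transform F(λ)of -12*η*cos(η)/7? 12*(1 - λ^2)/(7*(λ^2 + 1)^2)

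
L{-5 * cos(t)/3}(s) -5 * s/(3 * s^2 + 3)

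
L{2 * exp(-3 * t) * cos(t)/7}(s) 2 * (s + 3)/(7 * ((s + 3)^2 + 1))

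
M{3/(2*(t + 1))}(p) 3*pi*csc(pi*p)/2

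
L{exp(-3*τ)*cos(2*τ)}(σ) (σ + 3)/((σ + 3)^2 + 4)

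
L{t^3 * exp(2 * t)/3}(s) 2/(s - 2)^4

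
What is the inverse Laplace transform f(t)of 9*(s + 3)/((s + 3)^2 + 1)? 9*exp(-3*t)*cos(t)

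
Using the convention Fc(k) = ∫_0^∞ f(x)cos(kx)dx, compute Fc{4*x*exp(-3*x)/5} 4*(9 - k^2)/(5*(k^2 + 9)^2)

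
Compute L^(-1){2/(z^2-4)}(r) sinh(2*r)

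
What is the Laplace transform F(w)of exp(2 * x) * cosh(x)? (w - 2)/((w - 2)^2 - 1)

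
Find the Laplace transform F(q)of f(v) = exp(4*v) 1/(q - 4)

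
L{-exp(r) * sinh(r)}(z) -1/(z * (z - 2))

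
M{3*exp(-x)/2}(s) 3*gamma(s)/2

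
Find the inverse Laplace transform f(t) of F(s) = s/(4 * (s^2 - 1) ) cosh(t) /4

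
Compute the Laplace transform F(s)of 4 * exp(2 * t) 4/(s - 2)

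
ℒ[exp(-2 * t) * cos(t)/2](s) (s + 2)/(2 * ((s + 2)^2 + 1))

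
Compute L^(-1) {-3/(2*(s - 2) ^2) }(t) -3*t*exp(2*t) /2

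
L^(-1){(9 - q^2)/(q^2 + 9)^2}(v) -v*cos(3*v)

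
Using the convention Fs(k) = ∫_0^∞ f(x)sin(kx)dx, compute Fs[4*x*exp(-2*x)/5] 16*k/(5*(k^2 + 4)^2)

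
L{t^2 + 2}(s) 2/s + 2/s^3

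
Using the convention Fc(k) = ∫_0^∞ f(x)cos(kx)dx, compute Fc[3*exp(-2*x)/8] 3/(4*(k^2 + 4))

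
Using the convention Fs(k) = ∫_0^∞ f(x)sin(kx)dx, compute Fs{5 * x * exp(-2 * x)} 20 * k/(k^2 + 4)^2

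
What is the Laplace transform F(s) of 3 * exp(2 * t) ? 3/(s - 2) 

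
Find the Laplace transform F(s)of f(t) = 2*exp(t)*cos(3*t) 2*(s - 1)/((s - 1)^2 + 9)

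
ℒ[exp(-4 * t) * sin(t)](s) 1/((s + 4)^2 + 1)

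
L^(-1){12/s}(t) 12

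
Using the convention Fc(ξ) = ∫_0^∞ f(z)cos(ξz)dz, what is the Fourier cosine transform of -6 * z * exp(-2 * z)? 6 * (ξ^2 - 4)/(ξ^2 + 4)^2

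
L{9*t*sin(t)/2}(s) 9*s/(s^2 + 1)^2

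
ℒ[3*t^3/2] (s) 9/s^4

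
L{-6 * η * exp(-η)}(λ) -6/(λ+1)^2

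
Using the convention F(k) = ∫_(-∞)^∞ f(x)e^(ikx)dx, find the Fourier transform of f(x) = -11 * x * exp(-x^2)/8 -11 * I * sqrt(pi) * k * exp(-k^2/4)/16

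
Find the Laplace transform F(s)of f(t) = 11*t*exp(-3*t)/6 11/(6*(s + 3)^2)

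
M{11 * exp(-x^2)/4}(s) 11 * gamma(s/2)/8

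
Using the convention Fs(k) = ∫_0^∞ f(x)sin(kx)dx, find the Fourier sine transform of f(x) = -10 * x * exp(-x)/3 -20 * k/(3 * (k^2 + 1)^2)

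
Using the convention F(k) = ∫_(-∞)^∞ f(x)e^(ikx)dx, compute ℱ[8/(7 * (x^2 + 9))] 8 * pi * exp(-3 * Abs(k))/21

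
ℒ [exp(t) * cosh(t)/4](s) (s - 1)/(4 * s * (s - 2))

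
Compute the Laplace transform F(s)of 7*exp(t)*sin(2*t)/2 7/((s - 1)^2 + 4)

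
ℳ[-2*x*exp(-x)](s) -2*gamma(s + 1)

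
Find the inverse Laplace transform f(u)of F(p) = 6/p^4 u^3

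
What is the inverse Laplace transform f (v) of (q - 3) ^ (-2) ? v * exp (3 * v) 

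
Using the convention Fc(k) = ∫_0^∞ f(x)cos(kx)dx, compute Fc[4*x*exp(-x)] 4*(1 - k^2)/(k^2+1)^2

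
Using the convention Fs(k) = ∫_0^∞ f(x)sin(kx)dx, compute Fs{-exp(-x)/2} -k/(2*k^2 + 2)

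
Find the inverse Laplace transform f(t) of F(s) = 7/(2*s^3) 7*t^2/4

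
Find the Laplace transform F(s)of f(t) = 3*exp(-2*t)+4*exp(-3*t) 4/(s+3)+3/(s+2)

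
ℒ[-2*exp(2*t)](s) -2/(s - 2)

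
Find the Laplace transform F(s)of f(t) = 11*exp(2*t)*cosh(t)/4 11*(s - 2)/(4*((s - 2)^2-1))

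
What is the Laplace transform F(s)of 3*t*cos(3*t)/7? 3*(s^2 - 9)/(7*(s^2 + 9)^2)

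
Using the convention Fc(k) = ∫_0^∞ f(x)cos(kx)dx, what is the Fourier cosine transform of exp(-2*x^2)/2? sqrt(2)*sqrt(pi)*exp(-k^2/8)/8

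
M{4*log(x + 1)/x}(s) -4*pi*csc(pi*s)/(s - 1)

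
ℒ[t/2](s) 1/(2 * s^2) 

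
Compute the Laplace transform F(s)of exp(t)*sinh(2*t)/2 1/((s - 1)^2 - 4)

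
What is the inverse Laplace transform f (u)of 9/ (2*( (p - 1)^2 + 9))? 3*exp (u)*sin (3*u)/2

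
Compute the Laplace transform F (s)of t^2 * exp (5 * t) 2/ (s - 5)^3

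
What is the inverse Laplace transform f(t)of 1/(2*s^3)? t^2/4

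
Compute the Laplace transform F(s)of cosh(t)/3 s/(3*(s^2 - 1))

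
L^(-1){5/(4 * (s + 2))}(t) 5 * exp(-2 * t)/4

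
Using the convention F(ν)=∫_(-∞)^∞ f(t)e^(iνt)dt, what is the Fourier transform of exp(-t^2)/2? sqrt(pi)*exp(-ν^2/4)/2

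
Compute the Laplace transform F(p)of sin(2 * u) 2/(p^2+4)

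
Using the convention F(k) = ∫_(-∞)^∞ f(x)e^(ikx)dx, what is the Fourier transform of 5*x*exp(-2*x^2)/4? 5*sqrt(2)*I*sqrt(pi)*k*exp(-k^2/8)/32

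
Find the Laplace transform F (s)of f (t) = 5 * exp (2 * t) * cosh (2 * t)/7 5 * (s - 2)/ (7 * s * (s - 4))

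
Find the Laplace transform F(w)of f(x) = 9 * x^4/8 27/w^5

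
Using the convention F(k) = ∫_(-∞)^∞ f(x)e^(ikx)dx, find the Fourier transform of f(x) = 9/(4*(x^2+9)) 3*pi*exp(-3*Abs(k))/4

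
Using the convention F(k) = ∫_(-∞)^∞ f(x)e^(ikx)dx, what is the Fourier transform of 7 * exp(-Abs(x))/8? 7/(4 * (k^2 + 1))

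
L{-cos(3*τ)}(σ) -σ/(σ^2 + 9)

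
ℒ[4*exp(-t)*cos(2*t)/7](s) 4*(s + 1)/(7*((s + 1)^2 + 4))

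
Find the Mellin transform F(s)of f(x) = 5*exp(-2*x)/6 5*gamma(s)/(6*2^s)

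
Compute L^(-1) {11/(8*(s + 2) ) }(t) 11*exp(-2*t) /8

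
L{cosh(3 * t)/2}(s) s/(2 * (s^2 - 9))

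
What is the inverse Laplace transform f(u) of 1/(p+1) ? exp(-u) 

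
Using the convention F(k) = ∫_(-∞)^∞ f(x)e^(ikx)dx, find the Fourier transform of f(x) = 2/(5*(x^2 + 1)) 2*pi*exp(-Abs(k))/5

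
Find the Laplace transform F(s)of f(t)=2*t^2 4/s^3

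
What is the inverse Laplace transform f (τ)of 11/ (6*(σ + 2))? 11*exp (-2*τ)/6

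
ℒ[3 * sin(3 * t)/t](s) 3 * atan(3/s)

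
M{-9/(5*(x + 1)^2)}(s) 9*pi*(s - 1)/(5*sin(pi*s))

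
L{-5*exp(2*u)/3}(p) -5/(3*p - 6)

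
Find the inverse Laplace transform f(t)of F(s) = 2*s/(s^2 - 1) 2*cosh(t)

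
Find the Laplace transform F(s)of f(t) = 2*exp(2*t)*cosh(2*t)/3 2*(s - 2)/(3*s*(s - 4))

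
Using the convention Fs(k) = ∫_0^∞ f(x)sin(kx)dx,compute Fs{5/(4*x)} 5*pi/8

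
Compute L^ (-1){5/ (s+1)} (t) 5*exp (-t)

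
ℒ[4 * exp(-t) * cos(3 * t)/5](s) 4 * (s + 1)/(5 * ((s + 1)^2 + 9))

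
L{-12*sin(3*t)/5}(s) -36/(5*s^2+45)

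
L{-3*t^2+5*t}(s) 5/s^2 - 6/s^3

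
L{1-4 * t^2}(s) 1/s - 8/s^3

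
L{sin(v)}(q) 1/(q^2+1)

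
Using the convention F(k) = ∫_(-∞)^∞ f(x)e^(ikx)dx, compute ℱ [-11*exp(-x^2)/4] -11*sqrt(pi)*exp(-k^2/4)/4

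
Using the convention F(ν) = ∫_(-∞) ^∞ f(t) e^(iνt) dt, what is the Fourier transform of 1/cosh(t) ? pi/cosh(pi*ν/2) 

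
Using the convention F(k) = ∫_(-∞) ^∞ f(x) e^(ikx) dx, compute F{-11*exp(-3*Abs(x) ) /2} -33/(k^2 + 9) 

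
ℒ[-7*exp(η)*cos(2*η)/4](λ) 7*(1 - λ)/(4*((λ - 1)^2 + 4))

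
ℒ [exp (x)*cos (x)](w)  (w - 1) / ( (w - 1) ^2 + 1) 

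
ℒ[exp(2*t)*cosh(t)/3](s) (s - 2)/(3*((s - 2)^2 - 1))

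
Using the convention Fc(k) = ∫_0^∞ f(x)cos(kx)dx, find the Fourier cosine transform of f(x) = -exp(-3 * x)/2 -3/(2 * k^2+18)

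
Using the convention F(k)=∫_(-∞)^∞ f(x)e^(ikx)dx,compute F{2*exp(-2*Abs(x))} 8/(k^2 + 4)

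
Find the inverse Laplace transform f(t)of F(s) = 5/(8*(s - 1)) 5*exp(t)/8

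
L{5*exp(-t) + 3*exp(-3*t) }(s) 5/(s + 1) + 3/(s + 3) 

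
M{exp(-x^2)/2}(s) gamma(s/2)/4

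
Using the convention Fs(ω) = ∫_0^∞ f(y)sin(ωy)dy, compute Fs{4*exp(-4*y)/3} 4*ω/(3*(ω^2 + 16))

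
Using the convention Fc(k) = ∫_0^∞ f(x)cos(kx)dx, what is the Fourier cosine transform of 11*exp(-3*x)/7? 33/(7*(k^2+9))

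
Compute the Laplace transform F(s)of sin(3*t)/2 3/(2*(s^2 + 9))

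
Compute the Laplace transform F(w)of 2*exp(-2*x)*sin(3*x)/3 2/((w + 2)^2 + 9)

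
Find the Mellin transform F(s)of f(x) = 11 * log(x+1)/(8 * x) -11 * pi * csc(pi * s)/(8 * s - 8)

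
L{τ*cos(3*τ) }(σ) (σ^2 - 9) /(σ^2 + 9) ^2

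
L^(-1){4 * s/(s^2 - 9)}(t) 4 * cosh(3 * t)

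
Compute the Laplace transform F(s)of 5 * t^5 600/s^6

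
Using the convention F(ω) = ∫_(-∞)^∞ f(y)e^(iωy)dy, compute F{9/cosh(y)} 9 * pi/cosh(pi * ω/2)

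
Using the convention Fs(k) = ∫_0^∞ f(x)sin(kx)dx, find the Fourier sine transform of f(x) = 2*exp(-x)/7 2*k/(7*(k^2 + 1))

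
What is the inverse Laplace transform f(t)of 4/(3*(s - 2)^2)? 4*t*exp(2*t)/3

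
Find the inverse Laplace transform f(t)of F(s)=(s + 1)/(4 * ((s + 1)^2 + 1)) exp(-t) * cos(t)/4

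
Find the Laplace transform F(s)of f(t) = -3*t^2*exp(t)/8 -3/(4*(s - 1)^3)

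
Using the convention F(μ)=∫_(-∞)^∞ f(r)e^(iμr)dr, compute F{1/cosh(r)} pi/cosh(pi * μ/2)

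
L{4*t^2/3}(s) 8/(3*s^3)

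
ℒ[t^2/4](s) 1/(2*s^3)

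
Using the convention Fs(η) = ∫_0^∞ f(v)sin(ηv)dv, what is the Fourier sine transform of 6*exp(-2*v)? 6*η/(η^2 + 4)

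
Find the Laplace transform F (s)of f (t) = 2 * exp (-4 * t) 2/ (s + 4)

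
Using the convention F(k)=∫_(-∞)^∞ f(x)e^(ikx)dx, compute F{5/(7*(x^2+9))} 5*pi*exp(-3*Abs(k))/21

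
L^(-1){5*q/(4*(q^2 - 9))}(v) 5*cosh(3*v)/4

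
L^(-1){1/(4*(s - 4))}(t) exp(4*t)/4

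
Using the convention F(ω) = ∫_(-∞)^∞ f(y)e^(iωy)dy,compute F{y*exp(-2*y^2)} sqrt(2)*I*sqrt(pi)*ω*exp(-ω^2/8)/8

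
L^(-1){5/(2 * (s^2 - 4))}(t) 5 * sinh(2 * t)/4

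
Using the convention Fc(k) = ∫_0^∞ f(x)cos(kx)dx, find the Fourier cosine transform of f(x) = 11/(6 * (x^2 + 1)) 11 * pi * exp(-k)/12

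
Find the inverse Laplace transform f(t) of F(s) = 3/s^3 3 * t^2/2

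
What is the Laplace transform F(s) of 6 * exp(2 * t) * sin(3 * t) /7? 18/(7 * ((s - 2) ^2+9) ) 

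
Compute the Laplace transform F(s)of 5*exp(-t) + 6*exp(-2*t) 6/(s + 2) + 5/(s + 1)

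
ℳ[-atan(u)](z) pi*sec(pi*z/2)/(2*z)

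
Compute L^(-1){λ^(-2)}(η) η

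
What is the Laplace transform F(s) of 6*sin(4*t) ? 24/(s^2 + 16) 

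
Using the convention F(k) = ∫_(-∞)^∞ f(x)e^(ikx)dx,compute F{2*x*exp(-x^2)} I*sqrt(pi)*k*exp(-k^2/4)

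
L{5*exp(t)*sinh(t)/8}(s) 5/(8*s*(s - 2))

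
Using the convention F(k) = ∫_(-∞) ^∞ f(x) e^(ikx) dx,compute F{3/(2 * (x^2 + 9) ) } pi * exp(-3 * Abs(k) ) /2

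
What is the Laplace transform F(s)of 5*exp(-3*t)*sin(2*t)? 10/((s + 3)^2 + 4)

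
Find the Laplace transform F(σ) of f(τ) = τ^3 6/σ^4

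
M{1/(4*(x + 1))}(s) pi*csc(pi*s)/4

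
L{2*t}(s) 2/s^2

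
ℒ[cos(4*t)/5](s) s/(5*(s^2 + 16))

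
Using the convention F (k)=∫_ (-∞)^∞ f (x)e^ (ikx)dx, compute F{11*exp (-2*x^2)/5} 11*sqrt (2)*sqrt (pi)*exp (-k^2/8)/10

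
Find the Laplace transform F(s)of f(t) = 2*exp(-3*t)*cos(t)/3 2*(s+3)/(3*((s+3)^2+1))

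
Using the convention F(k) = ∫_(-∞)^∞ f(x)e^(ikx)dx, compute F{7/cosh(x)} 7 * pi/cosh(pi * k/2)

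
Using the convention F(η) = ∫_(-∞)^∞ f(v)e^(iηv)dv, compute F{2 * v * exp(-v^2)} I * sqrt(pi) * η * exp(-η^2/4)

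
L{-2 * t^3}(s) -12/s^4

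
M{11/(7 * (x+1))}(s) 11 * pi * csc(pi * s)/7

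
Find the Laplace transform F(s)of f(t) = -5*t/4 -5/(4*s^2)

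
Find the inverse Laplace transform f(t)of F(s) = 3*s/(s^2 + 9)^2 t*sin(3*t)/2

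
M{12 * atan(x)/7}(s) -6 * pi * sec(pi * s/2)/(7 * s)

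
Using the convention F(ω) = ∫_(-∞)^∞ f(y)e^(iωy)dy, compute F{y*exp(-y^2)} I*sqrt(pi)*ω*exp(-ω^2/4)/2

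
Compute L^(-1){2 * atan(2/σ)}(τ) 2 * sin(2 * τ)/τ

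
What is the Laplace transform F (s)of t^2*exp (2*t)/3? 2/ (3*(s - 2)^3)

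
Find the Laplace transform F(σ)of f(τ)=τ σ^(-2)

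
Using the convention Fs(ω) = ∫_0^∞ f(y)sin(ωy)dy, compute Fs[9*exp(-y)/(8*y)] 9*atan(ω)/8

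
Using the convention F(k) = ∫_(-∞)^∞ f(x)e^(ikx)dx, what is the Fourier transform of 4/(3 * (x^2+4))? 2 * pi * exp(-2 * Abs(k))/3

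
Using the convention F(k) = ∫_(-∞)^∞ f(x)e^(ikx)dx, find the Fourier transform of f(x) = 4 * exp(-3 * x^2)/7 4 * sqrt(3) * sqrt(pi) * exp(-k^2/12)/21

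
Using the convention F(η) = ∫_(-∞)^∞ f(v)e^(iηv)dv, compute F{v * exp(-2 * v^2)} sqrt(2) * I * sqrt(pi) * η * exp(-η^2/8)/8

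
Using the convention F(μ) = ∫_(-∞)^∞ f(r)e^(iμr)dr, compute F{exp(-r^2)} sqrt(pi) * exp(-μ^2/4)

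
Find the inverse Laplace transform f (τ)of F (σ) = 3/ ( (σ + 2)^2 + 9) exp (-2*τ)*sin (3*τ)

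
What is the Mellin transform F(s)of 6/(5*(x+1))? 6*pi*csc(pi*s)/5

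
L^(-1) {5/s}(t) 5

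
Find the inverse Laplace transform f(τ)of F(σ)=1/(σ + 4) exp(-4 * τ)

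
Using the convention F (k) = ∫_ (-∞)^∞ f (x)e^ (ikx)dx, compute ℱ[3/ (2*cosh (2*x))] 3*pi/ (4*cosh (pi*k/4))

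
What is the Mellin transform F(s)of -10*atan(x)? 5*pi*sec(pi*s/2)/s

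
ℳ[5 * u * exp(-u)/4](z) 5 * gamma(z + 1)/4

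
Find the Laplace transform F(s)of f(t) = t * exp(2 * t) (s - 2)^(-2)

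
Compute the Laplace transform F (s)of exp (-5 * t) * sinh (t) 1/ ( (s + 5)^2 - 1)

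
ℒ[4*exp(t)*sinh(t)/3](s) 4/(3*s*(s - 2))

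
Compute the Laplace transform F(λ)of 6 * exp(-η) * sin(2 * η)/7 12/(7 * ((λ + 1)^2 + 4))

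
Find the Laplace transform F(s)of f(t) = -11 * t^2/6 -11/(3 * s^3)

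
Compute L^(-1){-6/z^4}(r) -r^3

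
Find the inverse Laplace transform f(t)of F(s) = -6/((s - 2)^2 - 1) -6 * exp(2 * t) * sinh(t)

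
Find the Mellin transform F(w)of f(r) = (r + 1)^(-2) (-pi*w + pi)/sin(pi*w)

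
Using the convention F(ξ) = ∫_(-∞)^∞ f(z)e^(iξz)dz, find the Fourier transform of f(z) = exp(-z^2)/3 sqrt(pi) * exp(-ξ^2/4)/3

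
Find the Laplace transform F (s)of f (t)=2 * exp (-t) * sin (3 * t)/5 6/ (5 * ( (s + 1)^2 + 9))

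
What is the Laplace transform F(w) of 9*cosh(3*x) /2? 9*w/(2*(w^2 - 9) ) 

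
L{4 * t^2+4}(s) 4/s+8/s^3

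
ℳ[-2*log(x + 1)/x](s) 2*pi*csc(pi*s)/(s - 1)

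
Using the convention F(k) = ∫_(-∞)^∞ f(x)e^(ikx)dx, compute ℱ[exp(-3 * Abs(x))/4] 3/(2 * (k^2 + 9))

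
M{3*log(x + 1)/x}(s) -3*pi*csc(pi*s)/(s - 1)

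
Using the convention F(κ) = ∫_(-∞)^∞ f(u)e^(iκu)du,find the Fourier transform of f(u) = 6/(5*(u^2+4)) 3*pi*exp(-2*Abs(κ))/5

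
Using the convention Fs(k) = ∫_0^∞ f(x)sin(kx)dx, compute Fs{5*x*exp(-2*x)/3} 20*k/(3*(k^2 + 4)^2)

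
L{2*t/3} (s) 2/ (3*s^2) 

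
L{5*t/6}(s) 5/(6*s^2)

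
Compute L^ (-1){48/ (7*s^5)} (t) 2*t^4/7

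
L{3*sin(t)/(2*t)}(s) 3*atan(1/s)/2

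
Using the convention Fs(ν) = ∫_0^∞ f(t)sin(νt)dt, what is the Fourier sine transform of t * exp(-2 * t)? 4 * ν/(ν^2 + 4)^2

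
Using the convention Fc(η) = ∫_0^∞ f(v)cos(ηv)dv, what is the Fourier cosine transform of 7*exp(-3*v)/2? 21/(2*(η^2 + 9))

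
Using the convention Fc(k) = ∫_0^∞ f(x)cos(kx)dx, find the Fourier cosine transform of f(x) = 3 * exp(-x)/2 3/(2 * (k^2 + 1))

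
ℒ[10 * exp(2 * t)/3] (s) 10/(3 * (s - 2))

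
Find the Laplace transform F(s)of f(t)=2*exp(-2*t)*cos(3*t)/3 2*(s + 2)/(3*((s + 2)^2 + 9))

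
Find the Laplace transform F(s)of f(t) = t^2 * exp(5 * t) 2/(s - 5)^3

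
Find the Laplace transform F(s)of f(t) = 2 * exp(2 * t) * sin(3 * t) 6/((s - 2)^2 + 9)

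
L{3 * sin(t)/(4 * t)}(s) 3 * atan(1/s)/4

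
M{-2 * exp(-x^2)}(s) -gamma(s/2)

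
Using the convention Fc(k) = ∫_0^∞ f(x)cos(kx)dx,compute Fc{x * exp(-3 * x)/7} (9 - k^2)/(7 * (k^2 + 9)^2)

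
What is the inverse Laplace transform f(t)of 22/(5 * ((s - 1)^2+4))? 11 * exp(t) * sin(2 * t)/5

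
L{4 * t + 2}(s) 2/s + 4/s^2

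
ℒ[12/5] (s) 12/ (5*s)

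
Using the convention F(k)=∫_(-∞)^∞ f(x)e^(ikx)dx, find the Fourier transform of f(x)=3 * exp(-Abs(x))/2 3/(k^2 + 1)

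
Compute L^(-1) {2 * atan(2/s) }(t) 2 * sin(2 * t) /t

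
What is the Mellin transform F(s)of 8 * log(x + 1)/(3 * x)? -8 * pi * csc(pi * s)/(3 * s - 3)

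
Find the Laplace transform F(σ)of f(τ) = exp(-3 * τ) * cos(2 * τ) (σ + 3)/((σ + 3)^2 + 4)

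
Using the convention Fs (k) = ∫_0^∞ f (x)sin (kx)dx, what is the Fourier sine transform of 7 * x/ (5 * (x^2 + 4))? 7 * pi * exp (-2 * k)/10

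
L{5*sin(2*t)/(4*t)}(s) 5*atan(2/s)/4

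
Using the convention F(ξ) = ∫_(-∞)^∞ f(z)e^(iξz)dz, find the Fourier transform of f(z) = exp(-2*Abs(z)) 4/(ξ^2 + 4)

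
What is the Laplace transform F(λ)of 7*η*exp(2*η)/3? 7/(3*(λ - 2)^2)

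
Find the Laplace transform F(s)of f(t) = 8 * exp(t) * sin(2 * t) 16/((s - 1)^2+4)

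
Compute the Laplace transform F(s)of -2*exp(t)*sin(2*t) -4/((s - 1)^2 + 4)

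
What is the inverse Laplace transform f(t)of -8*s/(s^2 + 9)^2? -4*t*sin(3*t)/3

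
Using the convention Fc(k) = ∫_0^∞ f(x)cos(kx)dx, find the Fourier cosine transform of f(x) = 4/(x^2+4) pi*exp(-2*k)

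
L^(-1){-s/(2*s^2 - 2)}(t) -cosh(t)/2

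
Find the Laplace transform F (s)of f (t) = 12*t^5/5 288/s^6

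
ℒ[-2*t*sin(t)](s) -4*s/(s^2 + 1)^2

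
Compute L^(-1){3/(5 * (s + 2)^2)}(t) 3 * t * exp(-2 * t)/5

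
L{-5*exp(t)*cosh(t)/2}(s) 5*(1 - s)/(2*s*(s - 2))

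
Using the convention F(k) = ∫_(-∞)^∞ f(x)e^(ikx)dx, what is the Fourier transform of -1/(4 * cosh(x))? -pi/(4 * cosh(pi * k/2))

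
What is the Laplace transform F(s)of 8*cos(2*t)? 8*s/(s^2 + 4)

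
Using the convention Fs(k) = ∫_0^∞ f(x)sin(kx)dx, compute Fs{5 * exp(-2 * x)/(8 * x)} 5 * atan(k/2)/8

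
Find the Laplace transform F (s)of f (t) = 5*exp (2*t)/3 5/ (3*(s - 2))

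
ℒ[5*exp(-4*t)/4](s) 5/(4*(s + 4))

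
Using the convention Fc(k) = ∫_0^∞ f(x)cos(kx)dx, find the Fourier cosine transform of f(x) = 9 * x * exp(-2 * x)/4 9 * (4 - k^2)/(4 * (k^2+4)^2)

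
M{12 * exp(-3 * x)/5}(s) 12 * gamma(s)/(5 * 3^s)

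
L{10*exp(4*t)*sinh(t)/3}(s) 10/(3*((s - 4)^2 - 1))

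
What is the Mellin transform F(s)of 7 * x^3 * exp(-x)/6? 7 * gamma(s + 3)/6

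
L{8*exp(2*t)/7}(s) 8/(7*(s - 2))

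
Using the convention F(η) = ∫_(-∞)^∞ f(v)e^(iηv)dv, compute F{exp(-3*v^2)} sqrt(3)*sqrt(pi)*exp(-η^2/12)/3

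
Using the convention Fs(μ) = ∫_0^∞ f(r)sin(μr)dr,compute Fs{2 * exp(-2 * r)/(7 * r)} 2 * atan(μ/2)/7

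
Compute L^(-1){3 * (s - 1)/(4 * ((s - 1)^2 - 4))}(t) 3 * exp(t) * cosh(2 * t)/4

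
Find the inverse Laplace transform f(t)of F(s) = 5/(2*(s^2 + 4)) 5*sin(2*t)/4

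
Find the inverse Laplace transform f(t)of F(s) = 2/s 2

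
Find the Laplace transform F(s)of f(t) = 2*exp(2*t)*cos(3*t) 2*(s - 2)/((s - 2)^2 + 9)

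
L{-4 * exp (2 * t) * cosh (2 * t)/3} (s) 4 * (2 - s)/ (3 * s * (s - 4))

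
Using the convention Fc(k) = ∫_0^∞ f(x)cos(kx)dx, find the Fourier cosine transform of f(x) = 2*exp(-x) 2/(k^2 + 1)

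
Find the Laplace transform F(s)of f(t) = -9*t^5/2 -540/s^6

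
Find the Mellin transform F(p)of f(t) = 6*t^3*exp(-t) 6*gamma(p + 3)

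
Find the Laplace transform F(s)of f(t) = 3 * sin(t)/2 3/(2 * (s^2 + 1))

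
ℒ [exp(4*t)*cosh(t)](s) (s - 4)/((s - 4)^2 - 1)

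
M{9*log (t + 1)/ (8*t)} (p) -9*pi*csc (pi*p)/ (8*p - 8)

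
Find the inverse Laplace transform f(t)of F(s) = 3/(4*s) 3/4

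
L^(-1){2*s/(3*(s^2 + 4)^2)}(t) t*sin(2*t)/6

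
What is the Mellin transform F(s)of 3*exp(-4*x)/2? 3*gamma(s)/(2*2^(2*s))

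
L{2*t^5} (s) 240/s^6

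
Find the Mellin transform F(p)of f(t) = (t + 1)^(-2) (-pi*p + pi)/sin(pi*p)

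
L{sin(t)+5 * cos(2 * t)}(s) 5 * s/(s^2+4)+1/(s^2+1)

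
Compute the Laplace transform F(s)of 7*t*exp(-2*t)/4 7/(4*(s + 2)^2)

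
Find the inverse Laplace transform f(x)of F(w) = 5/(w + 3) 5*exp(-3*x)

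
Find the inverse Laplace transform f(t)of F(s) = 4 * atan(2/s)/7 4 * sin(2 * t)/(7 * t)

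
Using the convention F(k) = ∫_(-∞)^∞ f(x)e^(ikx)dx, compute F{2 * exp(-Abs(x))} 4/(k^2 + 1)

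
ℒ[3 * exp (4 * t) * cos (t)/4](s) 3 * (s - 4)/ (4 * ( (s - 4)^2+1))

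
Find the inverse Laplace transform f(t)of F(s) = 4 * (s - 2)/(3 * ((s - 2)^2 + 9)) 4 * exp(2 * t) * cos(3 * t)/3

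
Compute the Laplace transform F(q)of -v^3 -6/q^4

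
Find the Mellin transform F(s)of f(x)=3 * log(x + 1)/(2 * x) -3 * pi * csc(pi * s)/(2 * s - 2)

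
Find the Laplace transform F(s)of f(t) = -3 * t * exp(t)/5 -3/(5 * (s - 1)^2)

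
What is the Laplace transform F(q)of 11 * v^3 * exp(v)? 66/(q - 1)^4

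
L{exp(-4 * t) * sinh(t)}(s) 1/((s + 4)^2 - 1)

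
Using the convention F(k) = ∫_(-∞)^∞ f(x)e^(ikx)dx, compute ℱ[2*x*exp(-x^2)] I*sqrt(pi)*k*exp(-k^2/4)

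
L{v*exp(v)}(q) (q - 1)^(-2)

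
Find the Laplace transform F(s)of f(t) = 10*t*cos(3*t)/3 10*(s^2 - 9)/(3*(s^2 + 9)^2)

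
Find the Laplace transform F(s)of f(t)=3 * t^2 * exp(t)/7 6/(7 * (s - 1)^3)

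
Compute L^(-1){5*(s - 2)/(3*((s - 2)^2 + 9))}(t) 5*exp(2*t)*cos(3*t)/3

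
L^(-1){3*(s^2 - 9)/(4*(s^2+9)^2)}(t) 3*t*cos(3*t)/4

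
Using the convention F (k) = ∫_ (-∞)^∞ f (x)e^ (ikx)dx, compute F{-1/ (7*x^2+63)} -pi*exp (-3*Abs (k))/21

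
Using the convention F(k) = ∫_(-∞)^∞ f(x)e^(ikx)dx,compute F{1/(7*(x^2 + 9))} pi*exp(-3*Abs(k))/21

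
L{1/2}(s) 1/(2*s)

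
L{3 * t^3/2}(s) 9/s^4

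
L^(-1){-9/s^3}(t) -9*t^2/2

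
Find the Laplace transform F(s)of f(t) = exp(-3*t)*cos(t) (s+3)/((s+3)^2+1)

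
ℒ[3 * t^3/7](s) 18/(7 * s^4)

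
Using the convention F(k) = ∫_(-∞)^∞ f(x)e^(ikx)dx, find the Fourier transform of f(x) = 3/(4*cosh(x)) 3*pi/(4*cosh(pi*k/2))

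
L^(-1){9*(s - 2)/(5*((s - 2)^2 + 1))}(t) 9*exp(2*t)*cos(t)/5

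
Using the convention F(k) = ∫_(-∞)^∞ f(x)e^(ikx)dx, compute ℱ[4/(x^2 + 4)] 2 * pi * exp(-2 * Abs(k))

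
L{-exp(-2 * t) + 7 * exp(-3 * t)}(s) 7/(s + 3) - 1/(s + 2)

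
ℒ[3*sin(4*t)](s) 12/(s^2 + 16)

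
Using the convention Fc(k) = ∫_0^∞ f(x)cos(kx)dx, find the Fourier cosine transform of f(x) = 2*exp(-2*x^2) sqrt(2)*sqrt(pi)*exp(-k^2/8)/2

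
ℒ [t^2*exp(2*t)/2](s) (s - 2)^(-3)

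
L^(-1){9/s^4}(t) 3*t^3/2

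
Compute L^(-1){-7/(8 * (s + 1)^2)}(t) -7 * t * exp(-t)/8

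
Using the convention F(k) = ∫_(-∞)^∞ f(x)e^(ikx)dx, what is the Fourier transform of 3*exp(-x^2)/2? 3*sqrt(pi)*exp(-k^2/4)/2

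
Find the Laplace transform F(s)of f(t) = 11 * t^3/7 66/(7 * s^4)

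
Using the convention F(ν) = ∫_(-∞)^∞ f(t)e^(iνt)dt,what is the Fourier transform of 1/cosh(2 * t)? pi/(2 * cosh(pi * ν/4))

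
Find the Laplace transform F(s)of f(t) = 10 10/s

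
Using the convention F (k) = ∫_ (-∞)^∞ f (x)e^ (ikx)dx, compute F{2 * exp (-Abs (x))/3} 4/ (3 * (k^2 + 1))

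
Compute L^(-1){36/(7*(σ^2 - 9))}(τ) 12*sinh(3*τ)/7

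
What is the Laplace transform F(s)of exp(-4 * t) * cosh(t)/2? (s + 4)/(2 * ((s + 4)^2 - 1))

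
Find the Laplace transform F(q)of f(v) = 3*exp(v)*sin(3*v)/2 9/(2*((q - 1)^2 + 9))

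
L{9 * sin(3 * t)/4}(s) 27/(4 * (s^2 + 9))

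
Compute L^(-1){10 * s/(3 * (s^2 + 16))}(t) 10 * cos(4 * t)/3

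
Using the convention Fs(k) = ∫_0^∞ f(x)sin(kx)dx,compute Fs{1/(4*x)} pi/8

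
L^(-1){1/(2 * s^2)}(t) t/2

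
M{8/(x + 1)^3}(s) 4*pi*(s - 2)*(s - 1)/sin(pi*s)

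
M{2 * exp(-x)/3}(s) 2 * gamma(s)/3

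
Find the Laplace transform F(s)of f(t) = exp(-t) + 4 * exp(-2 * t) 1/(s + 1) + 4/(s + 2)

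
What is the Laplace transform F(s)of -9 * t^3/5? -54/(5 * s^4)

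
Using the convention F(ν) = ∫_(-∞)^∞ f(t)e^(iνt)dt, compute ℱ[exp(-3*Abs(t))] 6/(ν^2+9)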